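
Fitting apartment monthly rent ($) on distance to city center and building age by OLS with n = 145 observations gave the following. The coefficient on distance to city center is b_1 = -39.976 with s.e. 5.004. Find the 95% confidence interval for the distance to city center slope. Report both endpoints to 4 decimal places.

df = n − k − 1 = 145 − 2 − 1 = 142.
t* = t_{0.025, 142} = 1.976811.
Margin = t* × SE = 1.976811 × 5.004 = 9.891962.
CI: -39.976 ± 9.891962 → (-49.8680, -30.0840).
With 95% confidence, each one-unit increase in distance to city center is associated with a change of between -49.8680 and -30.0840 $ in apartment monthly rent, holding the other predictors fixed.

(-49.8680, -30.0840)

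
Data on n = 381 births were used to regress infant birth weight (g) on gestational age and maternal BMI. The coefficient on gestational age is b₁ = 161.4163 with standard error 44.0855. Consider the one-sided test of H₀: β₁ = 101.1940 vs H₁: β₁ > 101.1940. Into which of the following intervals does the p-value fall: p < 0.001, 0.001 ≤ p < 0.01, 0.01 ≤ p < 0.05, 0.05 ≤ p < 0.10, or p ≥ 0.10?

t = (161.4163 − 101.1940) / 44.0855 = 1.366.
df = n − k − 1 = 381 − 2 − 1 = 378.
One-sided p = P(T_{378} > t) ≈ 0.0864.
So 0.05 ≤ p < 0.10.

0.05 ≤ p < 0.10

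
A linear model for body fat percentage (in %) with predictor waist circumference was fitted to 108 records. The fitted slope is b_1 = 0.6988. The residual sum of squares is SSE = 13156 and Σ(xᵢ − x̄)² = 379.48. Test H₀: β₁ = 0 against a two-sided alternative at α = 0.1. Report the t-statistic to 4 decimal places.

MSE = SSE/(n − 2) = 13156/106 = 124.113.
SE(b_1) = √(MSE/Sₓₓ) = √(124.113/379.48) = 0.571893.
t = 0.6988 / 0.571893 = 1.2219.
df = n − 2 = 106.
Two-sided p ≈ 0.2245, which is ≥ 0.1, so fail to reject H₀.
The data do not give significant evidence of an association between waist circumference and body fat percentage.

t = 1.2219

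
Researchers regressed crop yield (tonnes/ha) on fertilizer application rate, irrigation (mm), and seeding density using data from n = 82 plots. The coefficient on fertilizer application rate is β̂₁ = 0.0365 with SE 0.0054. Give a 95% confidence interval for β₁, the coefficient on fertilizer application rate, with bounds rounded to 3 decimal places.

(0.026, 0.047)

df = n − k − 1 = 82 − 3 − 1 = 78.
t* = t_{0.025, 78} = 1.990847.
Margin = t* × SE = 1.990847 × 0.0054 = 0.01075.
CI: 0.0365 ± 0.01075 → (0.026, 0.047).
With 95% confidence, each one-unit increase in fertilizer application rate is associated with a change of between 0.026 and 0.047 tonnes/ha in crop yield, holding the other predictors fixed.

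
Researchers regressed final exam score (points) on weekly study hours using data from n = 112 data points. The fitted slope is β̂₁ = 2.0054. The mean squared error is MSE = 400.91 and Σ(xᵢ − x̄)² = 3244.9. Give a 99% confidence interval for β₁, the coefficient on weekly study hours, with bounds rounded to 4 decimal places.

SE(β̂₁) = √(MSE/Sₓₓ) = √(400.91/3244.9) = 0.351498.
df = n − 2 = 110.
t* = t_{0.005, 110} = 2.621265.
Margin = t* × SE = 2.621265 × 0.351498 = 0.921369.
CI: 2.0054 ± 0.921369 → (1.0840, 2.9268).
With 99% confidence, each one-unit increase in weekly study hours is associated with a change of between 1.0840 and 2.9268 points in final exam score.

(1.0840, 2.9268)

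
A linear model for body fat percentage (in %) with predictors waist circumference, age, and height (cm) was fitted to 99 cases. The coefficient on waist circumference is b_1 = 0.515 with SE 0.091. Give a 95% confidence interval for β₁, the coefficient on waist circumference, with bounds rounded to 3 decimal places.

df = n − k − 1 = 99 − 3 − 1 = 95.
t* = t_{0.025, 95} = 1.985251.
Margin = t* × SE = 1.985251 × 0.091 = 0.18066.
CI: 0.515 ± 0.18066 → (0.334, 0.696).
With 95% confidence, each one-unit increase in waist circumference is associated with a change of between 0.334 and 0.696 % in body fat percentage, holding the other predictors fixed.

(0.334, 0.696)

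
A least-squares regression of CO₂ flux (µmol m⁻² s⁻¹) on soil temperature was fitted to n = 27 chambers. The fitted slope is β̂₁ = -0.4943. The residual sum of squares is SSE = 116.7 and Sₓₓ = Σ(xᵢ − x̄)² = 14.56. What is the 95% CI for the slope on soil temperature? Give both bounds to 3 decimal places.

MSE = SSE/(n − 2) = 116.7/25 = 4.668.
SE(β̂₁) = √(MSE/Sₓₓ) = √(4.668/14.56) = 0.566219.
df = n − 2 = 25.
t* = t_{0.025, 25} = 2.059539.
Margin = t* × SE = 2.059539 × 0.566219 = 1.16615.
CI: -0.4943 ± 1.16615 → (-1.660, 0.672).
With 95% confidence, each one-unit increase in soil temperature is associated with a change of between -1.660 and 0.672 µmol m⁻² s⁻¹ in CO₂ flux.

(-1.660, 0.672)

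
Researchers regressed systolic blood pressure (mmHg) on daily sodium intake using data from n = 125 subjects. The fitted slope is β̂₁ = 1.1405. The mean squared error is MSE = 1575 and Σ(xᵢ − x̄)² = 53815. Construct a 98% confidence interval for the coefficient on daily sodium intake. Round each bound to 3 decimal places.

(0.737, 1.544)

SE(β̂₁) = √(MSE/Sₓₓ) = √(1575/53815) = 0.171076.
df = n − 2 = 123.
t* = t_{0.01, 123} = 2.357047.
Margin = t* × SE = 2.357047 × 0.171076 = 0.40323.
CI: 1.1405 ± 0.40323 → (0.737, 1.544).
With 98% confidence, each one-unit increase in daily sodium intake is associated with a change of between 0.737 and 1.544 mmHg in systolic blood pressure.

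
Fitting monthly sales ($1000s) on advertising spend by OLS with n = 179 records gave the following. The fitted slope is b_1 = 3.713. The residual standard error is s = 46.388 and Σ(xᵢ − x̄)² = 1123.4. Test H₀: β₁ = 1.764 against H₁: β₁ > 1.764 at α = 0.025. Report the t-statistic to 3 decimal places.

t = 1.408

SE(b_1) = s/√Sₓₓ = 46.388/√1123.4 = 1.38401.
t = (3.713 − 1.764) / 1.38401 = 1.408.
df = n − 2 = 177.
One-sided p ≈ 0.0804, which is ≥ 0.025, so fail to reject H₀.
The data do not give significant evidence that the true slope on advertising spend exceeds 1.764 $1000s per unit.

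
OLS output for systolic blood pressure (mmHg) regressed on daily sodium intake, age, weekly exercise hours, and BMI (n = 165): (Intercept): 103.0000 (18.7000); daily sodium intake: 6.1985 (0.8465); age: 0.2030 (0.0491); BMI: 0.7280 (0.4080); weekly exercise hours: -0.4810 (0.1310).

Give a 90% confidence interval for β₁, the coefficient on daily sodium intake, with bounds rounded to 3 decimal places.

Read off: b = 6.1985, SE = 0.8465 for daily sodium intake.
df = n − k − 1 = 165 − 4 − 1 = 160.
t* = t_{0.05, 160} = 1.654433.
Margin = t* × SE = 1.654433 × 0.8465 = 1.40048.
CI: 6.1985 ± 1.40048 → (4.798, 7.599).

(4.798, 7.599)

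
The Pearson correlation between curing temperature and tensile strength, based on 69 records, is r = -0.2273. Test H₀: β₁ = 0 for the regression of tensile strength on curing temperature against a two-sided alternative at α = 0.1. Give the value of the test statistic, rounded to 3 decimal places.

t = r·√(n − 2)/√(1 − r²) = -0.2273·√67/√0.948335 = -1.911.
df = n − 2 = 67.
Two-sided p ≈ 0.0603, which is < 0.1, so reject H₀.
There is evidence of a linear association between curing temperature and tensile strength.

t = -1.911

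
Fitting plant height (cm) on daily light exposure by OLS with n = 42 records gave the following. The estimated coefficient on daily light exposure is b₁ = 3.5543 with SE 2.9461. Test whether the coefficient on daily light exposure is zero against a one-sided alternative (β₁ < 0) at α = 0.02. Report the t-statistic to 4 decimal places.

H₀: β₁ = 0 vs H₁: β₁ < 0.
t = (b₁ − β₁⁰)/SE = 3.5543 / 2.9461 = 1.2064.
df = n − 2 = 42 − 2 = 40.
One-sided p ≈ 0.8826, which is ≥ 0.02, so fail to reject H₀.
The data do not give significant evidence that the true slope on daily light exposure is negative.

t = 1.2064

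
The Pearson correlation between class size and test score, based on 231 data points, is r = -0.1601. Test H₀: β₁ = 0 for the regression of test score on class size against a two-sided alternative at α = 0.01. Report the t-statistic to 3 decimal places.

t = -2.454

t = r·√(n − 2)/√(1 − r²) = -0.1601·√229/√0.974368 = -2.454.
df = n − 2 = 229.
Two-sided p ≈ 0.0149, which is ≥ 0.01, so fail to reject H₀.
The data do not give significant evidence of a linear association between class size and test score.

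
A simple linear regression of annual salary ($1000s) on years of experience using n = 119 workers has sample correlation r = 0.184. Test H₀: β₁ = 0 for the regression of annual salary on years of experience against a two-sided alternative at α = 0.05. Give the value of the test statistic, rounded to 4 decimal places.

t = r·√(n − 2)/√(1 − r²) = 0.184·√117/√0.966144 = 2.0248.
df = n − 2 = 117.
Two-sided p ≈ 0.0452, which is < 0.05, so reject H₀.
There is evidence of a linear association between years of experience and annual salary.

t = 2.0248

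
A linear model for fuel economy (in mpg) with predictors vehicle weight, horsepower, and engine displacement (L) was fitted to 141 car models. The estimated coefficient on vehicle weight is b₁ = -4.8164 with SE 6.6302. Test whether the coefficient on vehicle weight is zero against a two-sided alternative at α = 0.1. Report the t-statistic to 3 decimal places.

H₀: β₁ = 0 vs H₁: β₁ ≠ 0.
t = (b₁ − β₁⁰)/SE = -4.8164 / 6.6302 = -0.726.
df = n − k − 1 = 141 − 3 − 1 = 137.
Two-sided p ≈ 0.4688, which is ≥ 0.1, so fail to reject H₀.
The data do not give significant evidence of an association between vehicle weight and fuel economy, after adjusting for the other predictors.

t = -0.726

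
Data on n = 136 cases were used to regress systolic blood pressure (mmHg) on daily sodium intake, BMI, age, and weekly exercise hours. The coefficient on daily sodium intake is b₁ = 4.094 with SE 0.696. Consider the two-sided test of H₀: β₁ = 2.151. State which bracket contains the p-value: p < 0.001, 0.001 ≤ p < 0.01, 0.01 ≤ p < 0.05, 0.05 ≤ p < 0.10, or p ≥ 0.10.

0.001 ≤ p < 0.01

t = (4.094 − 2.151) / 0.696 = 2.792.
df = n − k − 1 = 136 − 4 − 1 = 131.
Two-sided p = 2·P(T_{131} > |t|) ≈ 0.0060.
So 0.001 ≤ p < 0.01.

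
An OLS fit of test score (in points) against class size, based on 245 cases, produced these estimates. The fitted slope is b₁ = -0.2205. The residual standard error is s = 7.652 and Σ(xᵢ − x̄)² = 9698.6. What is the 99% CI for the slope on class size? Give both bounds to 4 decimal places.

SE(b₁) = s/√Sₓₓ = 7.652/√9698.6 = 0.0776999.
df = n − 2 = 243.
t* = t_{0.005, 243} = 2.596212.
Margin = t* × SE = 2.596212 × 0.0776999 = 0.201725.
CI: -0.2205 ± 0.201725 → (-0.4222, -0.0188).
With 99% confidence, each one-unit increase in class size is associated with a change of between -0.4222 and -0.0188 points in test score.

(-0.4222, -0.0188)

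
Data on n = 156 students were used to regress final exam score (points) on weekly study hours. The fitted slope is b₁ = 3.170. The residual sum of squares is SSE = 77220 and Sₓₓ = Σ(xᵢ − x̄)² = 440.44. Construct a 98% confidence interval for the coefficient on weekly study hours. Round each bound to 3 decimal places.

(0.662, 5.678)

MSE = SSE/(n − 2) = 77220/154 = 501.429.
SE(b₁) = √(MSE/Sₓₓ) = √(501.429/440.44) = 1.06699.
df = n − 2 = 154.
t* = t_{0.01, 154} = 2.350806.
Margin = t* × SE = 2.350806 × 1.06699 = 2.50829.
CI: 3.170 ± 2.50829 → (0.662, 5.678).
With 98% confidence, each one-unit increase in weekly study hours is associated with a change of between 0.662 and 5.678 points in final exam score.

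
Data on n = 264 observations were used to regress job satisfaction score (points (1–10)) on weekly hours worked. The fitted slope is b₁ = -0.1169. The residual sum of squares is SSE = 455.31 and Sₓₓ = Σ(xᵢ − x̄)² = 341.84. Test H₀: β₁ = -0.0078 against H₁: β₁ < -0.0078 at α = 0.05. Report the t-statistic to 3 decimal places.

MSE = SSE/(n − 2) = 455.31/262 = 1.73782.
SE(b₁) = √(MSE/Sₓₓ) = √(1.73782/341.84) = 0.0713003.
t = (-0.1169 − (-0.0078)) / 0.0713003 = -1.530.
df = n − 2 = 262.
One-sided p ≈ 0.0636, which is ≥ 0.05, so fail to reject H₀.
The data do not give significant evidence that the true slope on weekly hours worked is below -0.0078 points (1–10) per unit.

t = -1.530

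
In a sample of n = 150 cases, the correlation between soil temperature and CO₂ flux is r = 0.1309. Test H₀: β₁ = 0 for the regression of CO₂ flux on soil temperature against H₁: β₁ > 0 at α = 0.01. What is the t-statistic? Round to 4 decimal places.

t = 1.6063

t = r·√(n − 2)/√(1 − r²) = 0.1309·√148/√0.982865 = 1.6063.
df = n − 2 = 148.
One-sided p ≈ 0.0552, which is ≥ 0.01, so fail to reject H₀.
The data do not give significant evidence of a linear association between soil temperature and CO₂ flux.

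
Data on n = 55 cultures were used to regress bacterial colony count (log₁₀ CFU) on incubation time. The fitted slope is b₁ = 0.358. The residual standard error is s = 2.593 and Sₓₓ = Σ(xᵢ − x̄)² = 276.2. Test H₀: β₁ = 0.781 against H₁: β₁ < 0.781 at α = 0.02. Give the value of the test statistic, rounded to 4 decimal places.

t = -2.7111

SE(b₁) = s/√Sₓₓ = 2.593/√276.2 = 0.156024.
t = (0.358 − 0.781) / 0.156024 = -2.7111.
df = n − 2 = 53.
One-sided p ≈ 0.0045, which is < 0.02, so reject H₀.
There is evidence that the true slope on incubation time is below 0.781 log₁₀ CFU per unit.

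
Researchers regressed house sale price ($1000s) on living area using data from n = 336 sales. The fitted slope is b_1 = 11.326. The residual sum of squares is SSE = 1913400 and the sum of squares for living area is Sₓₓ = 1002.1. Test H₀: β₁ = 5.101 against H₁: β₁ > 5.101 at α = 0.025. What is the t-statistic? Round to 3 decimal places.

MSE = SSE/(n − 2) = 1913400/334 = 5728.74.
SE(b_1) = √(MSE/Sₓₓ) = √(5728.74/1002.1) = 2.39097.
t = (11.326 − 5.101) / 2.39097 = 2.604.
df = n − 2 = 334.
One-sided p ≈ 0.0048, which is < 0.025, so reject H₀.
There is evidence that the true slope on living area exceeds 5.101 $1000s per unit.

t = 2.604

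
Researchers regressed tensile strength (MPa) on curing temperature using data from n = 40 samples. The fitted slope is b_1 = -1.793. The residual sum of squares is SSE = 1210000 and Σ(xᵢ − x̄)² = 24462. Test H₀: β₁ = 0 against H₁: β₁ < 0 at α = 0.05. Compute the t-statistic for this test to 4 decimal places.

MSE = SSE/(n − 2) = 1210000/38 = 31842.1.
SE(b_1) = √(MSE/Sₓₓ) = √(31842.1/24462) = 1.14092.
t = -1.793 / 1.14092 = -1.5715.
df = n − 2 = 38.
One-sided p ≈ 0.0622, which is ≥ 0.05, so fail to reject H₀.
The data do not give significant evidence that the true slope on curing temperature is negative.

t = -1.5715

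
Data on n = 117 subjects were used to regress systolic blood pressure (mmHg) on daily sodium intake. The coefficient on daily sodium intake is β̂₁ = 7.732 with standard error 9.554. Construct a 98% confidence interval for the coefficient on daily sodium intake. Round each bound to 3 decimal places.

(-14.808, 30.272)

df = n − 2 = 117 − 2 = 115.
t* = t_{0.01, 115} = 2.359212.
Margin = t* × SE = 2.359212 × 9.554 = 22.53991.
CI: 7.732 ± 22.53991 → (-14.808, 30.272).
With 98% confidence, each one-unit increase in daily sodium intake is associated with a change of between -14.808 and 30.272 mmHg in systolic blood pressure.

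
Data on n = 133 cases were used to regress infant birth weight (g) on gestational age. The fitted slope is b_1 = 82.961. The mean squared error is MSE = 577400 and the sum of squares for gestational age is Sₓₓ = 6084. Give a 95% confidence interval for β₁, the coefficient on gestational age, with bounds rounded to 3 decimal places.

(63.689, 102.233)

SE(b_1) = √(MSE/Sₓₓ) = √(577400/6084) = 9.7419.
df = n − 2 = 131.
t* = t_{0.025, 131} = 1.978239.
Margin = t* × SE = 1.978239 × 9.7419 = 19.27181.
CI: 82.961 ± 19.27181 → (63.689, 102.233).
With 95% confidence, each one-unit increase in gestational age is associated with a change of between 63.689 and 102.233 g in infant birth weight.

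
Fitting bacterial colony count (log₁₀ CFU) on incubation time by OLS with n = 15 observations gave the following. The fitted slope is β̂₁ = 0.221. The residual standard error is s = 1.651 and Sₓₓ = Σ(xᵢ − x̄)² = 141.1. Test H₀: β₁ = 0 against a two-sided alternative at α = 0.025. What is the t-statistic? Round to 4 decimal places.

SE(β̂₁) = s/√Sₓₓ = 1.651/√141.1 = 0.13899.
t = 0.221 / 0.13899 = 1.5900.
df = n − 2 = 13.
Two-sided p ≈ 0.1358, which is ≥ 0.025, so fail to reject H₀.
The data do not give significant evidence of an association between incubation time and bacterial colony count.

t = 1.5900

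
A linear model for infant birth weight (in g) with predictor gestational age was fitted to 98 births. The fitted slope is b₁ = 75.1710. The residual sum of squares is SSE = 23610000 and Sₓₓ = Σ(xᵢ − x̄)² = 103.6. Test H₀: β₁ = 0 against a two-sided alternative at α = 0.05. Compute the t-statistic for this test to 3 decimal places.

t = 1.543

MSE = SSE/(n − 2) = 23610000/96 = 245938.
SE(b₁) = √(MSE/Sₓₓ) = √(245938/103.6) = 48.7228.
t = 75.1710 / 48.7228 = 1.543.
df = n − 2 = 96.
Two-sided p ≈ 0.1262, which is ≥ 0.05, so fail to reject H₀.
The data do not give significant evidence of an association between gestational age and infant birth weight.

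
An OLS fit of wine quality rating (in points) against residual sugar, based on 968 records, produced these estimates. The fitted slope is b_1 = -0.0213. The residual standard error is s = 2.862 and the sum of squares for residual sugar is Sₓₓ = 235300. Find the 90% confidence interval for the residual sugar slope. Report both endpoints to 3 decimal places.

(-0.031, -0.012)

SE(b_1) = s/√Sₓₓ = 2.862/√235300 = 0.00590009.
df = n − 2 = 966.
t* = t_{0.05, 966} = 1.646433.
Margin = t* × SE = 1.646433 × 0.00590009 = 0.00971.
CI: -0.0213 ± 0.00971 → (-0.031, -0.012).
With 90% confidence, each one-unit increase in residual sugar is associated with a change of between -0.031 and -0.012 points in wine quality rating.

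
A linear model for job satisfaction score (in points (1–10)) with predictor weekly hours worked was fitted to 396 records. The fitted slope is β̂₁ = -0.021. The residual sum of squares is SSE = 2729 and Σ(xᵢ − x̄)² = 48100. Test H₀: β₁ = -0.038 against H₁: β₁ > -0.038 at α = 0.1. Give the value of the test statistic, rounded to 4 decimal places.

t = 1.4167

MSE = SSE/(n − 2) = 2729/394 = 6.9264.
SE(β̂₁) = √(MSE/Sₓₓ) = √(6.9264/48100) = 0.012.
t = (-0.021 − (-0.038)) / 0.012 = 1.4167.
df = n − 2 = 394.
One-sided p ≈ 0.0787, which is < 0.1, so reject H₀.
There is evidence that the true slope on weekly hours worked exceeds -0.038 points (1–10) per unit.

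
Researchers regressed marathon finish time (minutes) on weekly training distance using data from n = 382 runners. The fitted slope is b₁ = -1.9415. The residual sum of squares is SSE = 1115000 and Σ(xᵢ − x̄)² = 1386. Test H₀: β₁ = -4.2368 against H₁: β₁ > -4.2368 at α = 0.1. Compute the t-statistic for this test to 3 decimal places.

t = 1.578

MSE = SSE/(n − 2) = 1115000/380 = 2934.21.
SE(b₁) = √(MSE/Sₓₓ) = √(2934.21/1386) = 1.455.
t = (-1.9415 − (-4.2368)) / 1.455 = 1.578.
df = n − 2 = 380.
One-sided p ≈ 0.0578, which is < 0.1, so reject H₀.
There is evidence that the true slope on weekly training distance exceeds -4.2368 minutes per unit.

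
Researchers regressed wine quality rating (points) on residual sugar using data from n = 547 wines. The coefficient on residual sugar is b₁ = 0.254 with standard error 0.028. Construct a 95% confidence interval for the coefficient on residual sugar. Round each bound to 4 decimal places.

df = n − 2 = 547 − 2 = 545.
t* = t_{0.025, 545} = 1.964326.
Margin = t* × SE = 1.964326 × 0.028 = 0.055001.
CI: 0.254 ± 0.055001 → (0.1990, 0.3090).
With 95% confidence, each one-unit increase in residual sugar is associated with a change of between 0.1990 and 0.3090 points in wine quality rating.

(0.1990, 0.3090)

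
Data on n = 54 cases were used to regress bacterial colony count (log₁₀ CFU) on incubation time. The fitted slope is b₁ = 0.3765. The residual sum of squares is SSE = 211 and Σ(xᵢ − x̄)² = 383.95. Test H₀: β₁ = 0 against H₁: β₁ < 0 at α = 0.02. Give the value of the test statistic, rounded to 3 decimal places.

MSE = SSE/(n − 2) = 211/52 = 4.05769.
SE(b₁) = √(MSE/Sₓₓ) = √(4.05769/383.95) = 0.102802.
t = 0.3765 / 0.102802 = 3.662.
df = n − 2 = 52.
One-sided p ≈ 0.9997, which is ≥ 0.02, so fail to reject H₀.
The data do not give significant evidence that the true slope on incubation time is negative.

t = 3.662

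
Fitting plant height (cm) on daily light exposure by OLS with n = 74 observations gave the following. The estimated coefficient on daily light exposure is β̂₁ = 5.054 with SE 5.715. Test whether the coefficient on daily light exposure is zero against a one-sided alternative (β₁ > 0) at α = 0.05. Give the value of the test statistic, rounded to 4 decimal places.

t = 0.8843

H₀: β₁ = 0 vs H₁: β₁ > 0.
t = (β̂₁ − β₁⁰)/SE = 5.054 / 5.715 = 0.8843.
df = n − 2 = 74 − 2 = 72.
One-sided p ≈ 0.1897, which is ≥ 0.05, so fail to reject H₀.
The data do not give significant evidence that the true slope on daily light exposure is positive.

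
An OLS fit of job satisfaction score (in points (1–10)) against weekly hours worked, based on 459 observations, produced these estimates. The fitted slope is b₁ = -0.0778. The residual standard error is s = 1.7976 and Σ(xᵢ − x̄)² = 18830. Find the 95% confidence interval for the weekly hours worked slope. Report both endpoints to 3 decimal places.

SE(b₁) = s/√Sₓₓ = 1.7976/√18830 = 0.0130999.
df = n − 2 = 457.
t* = t_{0.025, 457} = 1.965168.
Margin = t* × SE = 1.965168 × 0.0130999 = 0.02574.
CI: -0.0778 ± 0.02574 → (-0.104, -0.052).
With 95% confidence, each one-unit increase in weekly hours worked is associated with a change of between -0.104 and -0.052 points (1–10) in job satisfaction score.

(-0.104, -0.052)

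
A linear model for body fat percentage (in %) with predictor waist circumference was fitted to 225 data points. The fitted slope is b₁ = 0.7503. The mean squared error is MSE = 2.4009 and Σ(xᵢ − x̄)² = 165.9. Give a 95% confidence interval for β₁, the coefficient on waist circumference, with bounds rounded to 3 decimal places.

(0.513, 0.987)

SE(b₁) = √(MSE/Sₓₓ) = √(2.4009/165.9) = 0.1203.
df = n − 2 = 223.
t* = t_{0.025, 223} = 1.970659.
Margin = t* × SE = 1.970659 × 0.1203 = 0.23707.
CI: 0.7503 ± 0.23707 → (0.513, 0.987).
With 95% confidence, each one-unit increase in waist circumference is associated with a change of between 0.513 and 0.987 % in body fat percentage.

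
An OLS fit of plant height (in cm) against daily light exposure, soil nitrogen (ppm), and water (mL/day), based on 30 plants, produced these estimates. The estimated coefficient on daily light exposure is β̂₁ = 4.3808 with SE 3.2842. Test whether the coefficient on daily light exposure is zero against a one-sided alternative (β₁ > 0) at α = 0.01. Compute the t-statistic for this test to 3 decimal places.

t = 1.334

H₀: β₁ = 0 vs H₁: β₁ > 0.
t = (β̂₁ − β₁⁰)/SE = 4.3808 / 3.2842 = 1.334.
df = n − k − 1 = 30 − 3 − 1 = 26.
One-sided p ≈ 0.0969, which is ≥ 0.01, so fail to reject H₀.
The data do not give significant evidence that the true slope on daily light exposure is positive, holding the other predictors fixed.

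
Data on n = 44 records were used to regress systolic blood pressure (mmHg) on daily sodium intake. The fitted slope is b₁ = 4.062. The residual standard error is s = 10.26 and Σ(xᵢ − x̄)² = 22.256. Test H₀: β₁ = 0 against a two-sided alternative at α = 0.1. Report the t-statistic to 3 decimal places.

SE(b₁) = s/√Sₓₓ = 10.26/√22.256 = 2.17482.
t = 4.062 / 2.17482 = 1.868.
df = n − 2 = 42.
Two-sided p ≈ 0.0688, which is < 0.1, so reject H₀.
There is evidence that daily sodium intake is associated with systolic blood pressure.

t = 1.868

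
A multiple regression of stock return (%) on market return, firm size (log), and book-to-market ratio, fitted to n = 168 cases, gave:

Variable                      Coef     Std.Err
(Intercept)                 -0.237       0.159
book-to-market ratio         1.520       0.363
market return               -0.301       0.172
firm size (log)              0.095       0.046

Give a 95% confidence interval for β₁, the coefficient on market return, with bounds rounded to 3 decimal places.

(-0.641, 0.039)

Read off: b = -0.301, SE = 0.172 for market return.
df = n − k − 1 = 168 − 3 − 1 = 164.
t* = t_{0.025, 164} = 1.974535.
Margin = t* × SE = 1.974535 × 0.172 = 0.33962.
CI: -0.301 ± 0.33962 → (-0.641, 0.039).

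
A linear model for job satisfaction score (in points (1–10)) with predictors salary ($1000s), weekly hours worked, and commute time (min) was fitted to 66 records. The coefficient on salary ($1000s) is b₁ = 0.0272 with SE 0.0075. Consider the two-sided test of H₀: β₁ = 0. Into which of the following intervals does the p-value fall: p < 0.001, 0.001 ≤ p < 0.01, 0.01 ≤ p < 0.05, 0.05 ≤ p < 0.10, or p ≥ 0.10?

p < 0.001

t = 0.0272 / 0.0075 = 3.627.
df = n − k − 1 = 66 − 3 − 1 = 62.
Two-sided p = 2·P(T_{62} > |t|) ≈ 0.0006.
So p < 0.001.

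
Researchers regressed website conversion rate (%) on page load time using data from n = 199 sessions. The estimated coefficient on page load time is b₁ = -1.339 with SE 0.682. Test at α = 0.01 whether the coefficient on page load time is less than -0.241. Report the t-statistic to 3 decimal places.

H₀: β₁ = -0.241 vs H₁: β₁ < -0.241.
t = (b₁ − β₁⁰)/SE = (-1.339 − (-0.241)) / 0.682 = -1.610.
df = n − 2 = 199 − 2 = 197.
One-sided p ≈ 0.0545, which is ≥ 0.01, so fail to reject H₀.
The data do not give significant evidence that the true slope on page load time is below -0.241 % per unit.

t = -1.610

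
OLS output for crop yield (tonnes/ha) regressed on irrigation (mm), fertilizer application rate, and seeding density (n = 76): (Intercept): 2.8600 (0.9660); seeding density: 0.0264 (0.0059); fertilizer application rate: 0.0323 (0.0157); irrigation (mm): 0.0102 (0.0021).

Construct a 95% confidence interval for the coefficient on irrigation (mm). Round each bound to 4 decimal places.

Read off: b = 0.0102, SE = 0.0021 for irrigation (mm).
df = n − k − 1 = 76 − 3 − 1 = 72.
t* = t_{0.025, 72} = 1.993464.
Margin = t* × SE = 1.993464 × 0.0021 = 0.004186.
CI: 0.0102 ± 0.004186 → (0.0060, 0.0144).

(0.0060, 0.0144)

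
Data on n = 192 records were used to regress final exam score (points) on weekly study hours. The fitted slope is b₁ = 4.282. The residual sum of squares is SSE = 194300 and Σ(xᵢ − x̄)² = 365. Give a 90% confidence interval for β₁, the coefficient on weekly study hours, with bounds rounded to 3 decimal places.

(1.515, 7.049)

MSE = SSE/(n − 2) = 194300/190 = 1022.63.
SE(b₁) = √(MSE/Sₓₓ) = √(1022.63/365) = 1.67384.
df = n − 2 = 190.
t* = t_{0.05, 190} = 1.652913.
Margin = t* × SE = 1.652913 × 1.67384 = 2.76671.
CI: 4.282 ± 2.76671 → (1.515, 7.049).
With 90% confidence, each one-unit increase in weekly study hours is associated with a change of between 1.515 and 7.049 points in final exam score.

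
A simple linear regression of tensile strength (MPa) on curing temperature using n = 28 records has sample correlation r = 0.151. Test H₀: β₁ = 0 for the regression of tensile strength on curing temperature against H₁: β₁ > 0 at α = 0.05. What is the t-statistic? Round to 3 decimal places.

t = 0.779

t = r·√(n − 2)/√(1 − r²) = 0.151·√26/√0.977199 = 0.779.
df = n − 2 = 26.
One-sided p ≈ 0.2215, which is ≥ 0.05, so fail to reject H₀.
The data do not give significant evidence of a linear association between curing temperature and tensile strength.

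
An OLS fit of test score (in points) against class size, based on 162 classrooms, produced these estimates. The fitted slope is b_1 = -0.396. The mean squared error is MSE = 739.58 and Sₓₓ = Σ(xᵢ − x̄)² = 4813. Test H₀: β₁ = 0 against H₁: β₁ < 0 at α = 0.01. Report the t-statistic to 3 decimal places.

t = -1.010

SE(b_1) = √(MSE/Sₓₓ) = √(739.58/4813) = 0.391999.
t = -0.396 / 0.391999 = -1.010.
df = n − 2 = 160.
One-sided p ≈ 0.1570, which is ≥ 0.01, so fail to reject H₀.
The data do not give significant evidence that the true slope on class size is negative.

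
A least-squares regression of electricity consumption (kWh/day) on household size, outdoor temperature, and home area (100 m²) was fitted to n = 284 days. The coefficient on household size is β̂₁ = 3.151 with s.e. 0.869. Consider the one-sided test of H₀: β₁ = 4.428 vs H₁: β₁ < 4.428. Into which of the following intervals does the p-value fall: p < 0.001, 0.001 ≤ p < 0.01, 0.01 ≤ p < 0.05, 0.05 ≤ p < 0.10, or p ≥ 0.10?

0.05 ≤ p < 0.10

t = (3.151 − 4.428) / 0.869 = -1.470.
df = n − k − 1 = 284 − 3 − 1 = 280.
One-sided p = P(T_{280} < t) ≈ 0.0714.
So 0.05 ≤ p < 0.10.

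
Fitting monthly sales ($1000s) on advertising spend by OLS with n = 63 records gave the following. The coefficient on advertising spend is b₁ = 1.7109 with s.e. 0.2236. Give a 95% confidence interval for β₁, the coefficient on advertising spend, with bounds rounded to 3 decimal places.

df = n − 2 = 63 − 2 = 61.
t* = t_{0.025, 61} = 1.999624.
Margin = t* × SE = 1.999624 × 0.2236 = 0.44712.
CI: 1.7109 ± 0.44712 → (1.264, 2.158).
With 95% confidence, each one-unit increase in advertising spend is associated with a change of between 1.264 and 2.158 $1000s in monthly sales.

(1.264, 2.158)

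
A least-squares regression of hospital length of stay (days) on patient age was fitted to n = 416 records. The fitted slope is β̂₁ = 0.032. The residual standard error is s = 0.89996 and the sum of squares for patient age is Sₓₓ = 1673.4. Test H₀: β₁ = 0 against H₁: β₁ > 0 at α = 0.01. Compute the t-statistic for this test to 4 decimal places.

SE(β̂₁) = s/√Sₓₓ = 0.89996/√1673.4 = 0.022.
t = 0.032 / 0.022 = 1.4545.
df = n − 2 = 414.
One-sided p ≈ 0.0733, which is ≥ 0.01, so fail to reject H₀.
The data do not give significant evidence that the true slope on patient age is positive.

t = 1.4545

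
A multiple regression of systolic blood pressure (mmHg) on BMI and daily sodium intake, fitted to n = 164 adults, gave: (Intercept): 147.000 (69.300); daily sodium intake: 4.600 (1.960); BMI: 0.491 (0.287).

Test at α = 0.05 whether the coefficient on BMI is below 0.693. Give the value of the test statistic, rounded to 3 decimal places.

Read off: b = 0.491, SE = 0.287 for BMI.
H₀: β₁ = 0.693 vs H₁: β₁ < 0.693.
t = (0.491 − 0.693) / 0.287 = -0.704.
df = n − k − 1 = 164 − 2 − 1 = 161.
One-sided p ≈ 0.2413, which is ≥ 0.05, so fail to reject H₀.
The data do not give significant evidence that the true slope on BMI is below 0.693 mmHg per unit, holding the other predictors fixed.

t = -0.704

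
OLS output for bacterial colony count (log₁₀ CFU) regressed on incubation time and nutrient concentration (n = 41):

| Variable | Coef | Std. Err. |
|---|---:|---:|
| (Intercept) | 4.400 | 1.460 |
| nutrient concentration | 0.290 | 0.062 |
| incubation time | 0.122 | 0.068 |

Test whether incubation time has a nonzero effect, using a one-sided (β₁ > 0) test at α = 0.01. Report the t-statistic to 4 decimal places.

t = 1.7941

Read off: b = 0.122, SE = 0.068 for incubation time.
H₀: β₁ = 0 vs H₁: β₁ > 0.
t = 0.122 / 0.068 = 1.7941.
df = n − k − 1 = 41 − 2 − 1 = 38.
One-sided p ≈ 0.0404, which is ≥ 0.01, so fail to reject H₀.
The data do not give significant evidence that the true slope on incubation time is positive, holding the other predictors fixed.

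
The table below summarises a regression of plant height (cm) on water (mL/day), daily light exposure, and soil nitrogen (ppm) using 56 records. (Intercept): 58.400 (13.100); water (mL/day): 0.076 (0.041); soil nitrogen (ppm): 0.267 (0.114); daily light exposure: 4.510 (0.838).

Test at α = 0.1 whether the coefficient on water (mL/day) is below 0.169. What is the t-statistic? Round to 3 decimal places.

Read off: b = 0.076, SE = 0.041 for water (mL/day).
H₀: β₁ = 0.169 vs H₁: β₁ < 0.169.
t = (0.076 − 0.169) / 0.041 = -2.268.
df = n − k − 1 = 56 − 3 − 1 = 52.
One-sided p ≈ 0.0137, which is < 0.1, so reject H₀.
There is evidence that the true slope on water (mL/day) is below 0.169 cm per unit, holding the other predictors fixed.

t = -2.268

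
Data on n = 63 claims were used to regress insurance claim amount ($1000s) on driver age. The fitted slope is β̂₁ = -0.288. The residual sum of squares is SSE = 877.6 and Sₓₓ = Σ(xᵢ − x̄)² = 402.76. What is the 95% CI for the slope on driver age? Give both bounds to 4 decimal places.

(-0.6659, 0.0899)

MSE = SSE/(n − 2) = 877.6/61 = 14.3869.
SE(β̂₁) = √(MSE/Sₓₓ) = √(14.3869/402.76) = 0.188999.
df = n − 2 = 61.
t* = t_{0.025, 61} = 1.999624.
Margin = t* × SE = 1.999624 × 0.188999 = 0.377927.
CI: -0.288 ± 0.377927 → (-0.6659, 0.0899).
With 95% confidence, each one-unit increase in driver age is associated with a change of between -0.6659 and 0.0899 $1000s in insurance claim amount.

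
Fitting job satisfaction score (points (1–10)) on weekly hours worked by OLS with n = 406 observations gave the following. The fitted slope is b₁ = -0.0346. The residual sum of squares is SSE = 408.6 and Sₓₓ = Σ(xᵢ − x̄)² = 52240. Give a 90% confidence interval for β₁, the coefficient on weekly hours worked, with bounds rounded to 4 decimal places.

MSE = SSE/(n − 2) = 408.6/404 = 1.01139.
SE(b₁) = √(MSE/Sₓₓ) = √(1.01139/52240) = 0.00440004.
df = n − 2 = 404.
t* = t_{0.05, 404} = 1.648634.
Margin = t* × SE = 1.648634 × 0.00440004 = 0.007254.
CI: -0.0346 ± 0.007254 → (-0.0419, -0.0273).
With 90% confidence, each one-unit increase in weekly hours worked is associated with a change of between -0.0419 and -0.0273 points (1–10) in job satisfaction score.

(-0.0419, -0.0273)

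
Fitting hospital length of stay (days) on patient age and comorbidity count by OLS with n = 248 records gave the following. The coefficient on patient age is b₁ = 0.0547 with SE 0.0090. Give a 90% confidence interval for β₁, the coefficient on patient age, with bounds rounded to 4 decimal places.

df = n − k − 1 = 248 − 2 − 1 = 245.
t* = t_{0.05, 245} = 1.651097.
Margin = t* × SE = 1.651097 × 0.0090 = 0.014860.
CI: 0.0547 ± 0.014860 → (0.0398, 0.0696).
With 90% confidence, each one-unit increase in patient age is associated with a change of between 0.0398 and 0.0696 days in hospital length of stay, holding the other predictors fixed.

(0.0398, 0.0696)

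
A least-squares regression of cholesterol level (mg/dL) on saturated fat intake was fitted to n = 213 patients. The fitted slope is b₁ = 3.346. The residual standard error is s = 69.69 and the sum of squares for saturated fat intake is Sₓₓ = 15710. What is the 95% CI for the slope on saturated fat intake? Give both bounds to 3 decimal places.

(2.250, 4.442)

SE(b₁) = s/√Sₓₓ = 69.69/√15710 = 0.55601.
df = n − 2 = 211.
t* = t_{0.025, 211} = 1.971271.
Margin = t* × SE = 1.971271 × 0.55601 = 1.09605.
CI: 3.346 ± 1.09605 → (2.250, 4.442).
With 95% confidence, each one-unit increase in saturated fat intake is associated with a change of between 2.250 and 4.442 mg/dL in cholesterol level.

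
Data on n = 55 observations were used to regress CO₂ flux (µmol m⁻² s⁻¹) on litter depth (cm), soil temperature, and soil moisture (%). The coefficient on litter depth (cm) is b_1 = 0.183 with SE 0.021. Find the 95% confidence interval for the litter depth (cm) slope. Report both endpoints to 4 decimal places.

df = n − k − 1 = 55 − 3 − 1 = 51.
t* = t_{0.025, 51} = 2.007584.
Margin = t* × SE = 2.007584 × 0.021 = 0.042159.
CI: 0.183 ± 0.042159 → (0.1408, 0.2252).
With 95% confidence, each one-unit increase in litter depth (cm) is associated with a change of between 0.1408 and 0.2252 µmol m⁻² s⁻¹ in CO₂ flux, holding the other predictors fixed.

(0.1408, 0.2252)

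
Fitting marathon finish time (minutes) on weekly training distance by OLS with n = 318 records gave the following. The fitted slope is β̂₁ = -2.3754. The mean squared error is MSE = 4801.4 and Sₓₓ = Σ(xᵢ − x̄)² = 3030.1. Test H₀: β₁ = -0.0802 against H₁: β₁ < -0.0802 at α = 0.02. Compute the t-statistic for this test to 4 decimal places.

t = -1.8233

SE(β̂₁) = √(MSE/Sₓₓ) = √(4801.4/3030.1) = 1.2588.
t = (-2.3754 − (-0.0802)) / 1.2588 = -1.8233.
df = n − 2 = 316.
One-sided p ≈ 0.0346, which is ≥ 0.02, so fail to reject H₀.
The data do not give significant evidence that the true slope on weekly training distance is below -0.0802 minutes per unit.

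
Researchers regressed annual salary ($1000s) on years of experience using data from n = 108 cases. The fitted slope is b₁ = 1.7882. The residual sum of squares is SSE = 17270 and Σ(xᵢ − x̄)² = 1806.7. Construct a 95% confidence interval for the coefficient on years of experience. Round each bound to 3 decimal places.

MSE = SSE/(n − 2) = 17270/106 = 162.925.
SE(b₁) = √(MSE/Sₓₓ) = √(162.925/1806.7) = 0.300296.
df = n − 2 = 106.
t* = t_{0.025, 106} = 1.982597.
Margin = t* × SE = 1.982597 × 0.300296 = 0.59537.
CI: 1.7882 ± 0.59537 → (1.193, 2.384).
With 95% confidence, each one-unit increase in years of experience is associated with a change of between 1.193 and 2.384 $1000s in annual salary.

(1.193, 2.384)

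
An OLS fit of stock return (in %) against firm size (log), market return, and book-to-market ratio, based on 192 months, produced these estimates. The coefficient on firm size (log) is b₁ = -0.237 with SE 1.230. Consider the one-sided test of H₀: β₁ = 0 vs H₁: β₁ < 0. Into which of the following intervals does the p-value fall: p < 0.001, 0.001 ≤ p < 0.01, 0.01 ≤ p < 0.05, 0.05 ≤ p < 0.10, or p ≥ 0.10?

p ≥ 0.10

t = -0.237 / 1.230 = -0.193.
df = n − k − 1 = 192 − 3 − 1 = 188.
One-sided p = P(T_{188} < t) ≈ 0.4237.
So p ≥ 0.10.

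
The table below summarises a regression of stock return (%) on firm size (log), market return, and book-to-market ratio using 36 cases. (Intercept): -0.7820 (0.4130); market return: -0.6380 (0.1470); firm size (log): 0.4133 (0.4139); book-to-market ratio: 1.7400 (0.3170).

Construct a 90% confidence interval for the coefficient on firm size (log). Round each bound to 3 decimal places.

Read off: b = 0.4133, SE = 0.4139 for firm size (log).
df = n − k − 1 = 36 − 3 − 1 = 32.
t* = t_{0.05, 32} = 1.693889.
Margin = t* × SE = 1.693889 × 0.4139 = 0.70110.
CI: 0.4133 ± 0.70110 → (-0.288, 1.114).

(-0.288, 1.114)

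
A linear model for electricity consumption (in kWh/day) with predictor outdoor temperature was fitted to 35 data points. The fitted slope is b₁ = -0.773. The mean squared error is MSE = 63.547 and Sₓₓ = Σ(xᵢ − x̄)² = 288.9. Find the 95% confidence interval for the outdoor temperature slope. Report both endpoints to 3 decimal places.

(-1.727, 0.181)

SE(b₁) = √(MSE/Sₓₓ) = √(63.547/288.9) = 0.469001.
df = n − 2 = 33.
t* = t_{0.025, 33} = 2.034515.
Margin = t* × SE = 2.034515 × 0.469001 = 0.95419.
CI: -0.773 ± 0.95419 → (-1.727, 0.181).
With 95% confidence, each one-unit increase in outdoor temperature is associated with a change of between -1.727 and 0.181 kWh/day in electricity consumption.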